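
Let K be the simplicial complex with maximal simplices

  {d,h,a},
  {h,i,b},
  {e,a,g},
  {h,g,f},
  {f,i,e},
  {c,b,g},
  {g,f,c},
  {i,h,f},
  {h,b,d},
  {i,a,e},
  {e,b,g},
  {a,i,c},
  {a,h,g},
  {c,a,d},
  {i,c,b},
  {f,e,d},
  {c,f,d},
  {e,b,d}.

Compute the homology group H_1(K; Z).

H_1 = Z^2.

We work with the vertex ordering a < b < c < d < e < f < g < h < i. The simplices of K, each written with vertices in increasing order, are:

  0-simplices (9): a, b, c, d, e, f, g, h, i
  1-simplices (27): ac, ad, ae, ag, ah, ai, bc, bd, be, bg, bh, bi, cd, cf, cg, ci, de, df, dh, ef, eg, ei, fg, fh, fi, gh, hi
  2-simplices (18): acd, aci, adh, aeg, aei, agh, bcg, bci, bde, bdh, beg, bhi, cdf, cfg, def, efi, fgh, fhi

giving chain groups C_0 ≅ Z^9, C_1 ≅ Z^27, C_2 ≅ Z^18.

The boundary map ∂_1: C_1 → C_0 maps an edge to its endpoints' difference, ∂[p,q] = q − p. For instance
  ∂cf = f − c.
The resulting 9×27 matrix has rank 8, and its Smith normal form has invariant factors (1,1,1,1,1,1,1,1).

∂_2: C_2 → C_1 maps a triangle to the signed sum of its edges. For instance
  ∂bhi = hi − bi + bh,
  ∂bde = de − be + bd.
This gives a 27×18 integer matrix of rank 17; reducing to Smith normal form yields diagonal entries (1,1,1,1,1,1,1,1,1,1,1,1,1,1,1,1,1).

Computing H_k = (kernel of ∂_k) / (image of ∂_{k+1}):

  H_1: rank ker ∂_1 − rank ∂_2 = (27 − 8) − 17 = 2, and the invariant factors of ∂_2 are all 1, so H_1 ≅ Z^2.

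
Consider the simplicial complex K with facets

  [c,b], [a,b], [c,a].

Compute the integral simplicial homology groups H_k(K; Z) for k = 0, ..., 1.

H_0 = Z,  H_1 = Z.

Take the total order a < b < c on the vertex set. Then K (dimension 1) consists of the simplices:

  0-simplices (3): a, b, c
  1-simplices (3): ab, ac, bc

so the chain groups are C_0 ≅ Z^3, C_1 ≅ Z^3.

Boundary ∂_1: C_1 → C_0 sends each edge [p,q] (with p < q) to q − p. For instance
  ∂bc = c − b.
The 3×3 boundary matrix has rank 2 and Smith normal form diag(1,1).

Now H_k = ker ∂_k / im ∂_{k+1}, so:

  H_0: rank C_0 − rank ∂_1 = 3 − 2 = 1, and the invariant factors of ∂_1 are all 1, so H_0 = Z.
  H_1: rank ker ∂_1 − rank ∂_2 = (3 − 2) − 0 = 1, and there is no ∂_2, so H_1 = Z.

As a check, the Euler characteristic is 3 − 3 = 0, which agrees with 1 − 1 = 0.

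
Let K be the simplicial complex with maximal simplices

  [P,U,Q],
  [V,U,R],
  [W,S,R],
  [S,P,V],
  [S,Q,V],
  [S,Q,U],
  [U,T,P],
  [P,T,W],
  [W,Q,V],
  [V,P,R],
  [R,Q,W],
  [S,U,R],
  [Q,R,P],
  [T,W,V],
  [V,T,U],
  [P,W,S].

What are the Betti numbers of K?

b_0 = 1, b_1 = 2, b_2 = 1.

We work with the vertex ordering P < Q < R < S < T < U < V < W. The simplices of K, each written with vertices in increasing order, are:

  0-simplices (8): P, Q, R, S, T, U, V, W
  1-simplices (24): PQ, PR, PS, PT, PU, PV, PW, QR, QS, QU, QV, QW, RS, RU, RV, RW, SU, SV, SW, TU, TV, TW, UV, VW
  2-simplices (16): PQR, PQU, PRV, PSV, PSW, PTU, PTW, QRW, QSU, QSV, QVW, RSU, RSW, RUV, TUV, TVW

Hence C_0 ≅ Z^8, C_1 ≅ Z^24, C_2 ≅ Z^16.

The boundary map ∂_1: C_1 → C_0 maps an edge to its endpoints' difference, ∂[p,q] = q − p. For instance
  ∂PW = W − P.
As a 8×24 matrix over Z this has rank 7, with invariant factors (1,1,1,1,1,1,1).

The boundary map ∂_2: C_2 → C_1 sends each 2-simplex [p,q,r] to [q,r] − [p,r] + [p,q]. For instance
  ∂TUV = UV − TV + TU,
  ∂RUV = UV − RV + RU.
This gives a 24×16 integer matrix of rank 15; reducing to Smith normal form yields diagonal entries (1,1,1,1,1,1,1,1,1,1,1,1,1,1,1).

Now H_k = ker ∂_k / im ∂_{k+1}, so:

  H_0: rank C_0 − rank ∂_1 = 8 − 7 = 1, and the invariant factors of ∂_1 are all 1, so H_0 = Z.
  H_1: rank ker ∂_1 − rank ∂_2 = (24 − 7) − 15 = 2, and the invariant factors of ∂_2 are all 1, so H_1 = Z^2.
  H_2: rank ker ∂_2 − rank ∂_3 = (16 − 15) − 0 = 1, and there is no ∂_3, so H_2 = Z.

As a check, the Euler characteristic is 8 − 24 + 16 = 0, which agrees with 1 − 2 + 1 = 0.

Hence the Betti numbers are b_0 = 1, b_1 = 2, b_2 = 1.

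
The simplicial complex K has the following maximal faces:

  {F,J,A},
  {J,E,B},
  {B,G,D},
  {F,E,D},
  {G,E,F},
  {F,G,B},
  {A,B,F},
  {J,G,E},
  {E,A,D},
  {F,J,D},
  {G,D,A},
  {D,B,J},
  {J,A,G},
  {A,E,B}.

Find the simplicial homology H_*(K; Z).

Fix the vertex order A < B < D < E < F < G < J and write every simplex with vertices in increasing order. Then dim K = 2 and the simplices of K are:

  0-simplices (7): A, B, D, E, F, G, J
  1-simplices (21): AB, AD, AE, AF, AG, AJ, BD, BE, BF, BG, BJ, DE, DF, DG, DJ, EF, EG, EJ, FG, FJ, GJ
  2-simplices (14): ABE, ABF, ADE, ADG, AFJ, AGJ, BDG, BDJ, BEJ, BFG, DEF, DFJ, EFG, EGJ

so the chain groups are C_0 ≅ Z^7, C_1 ≅ Z^21, C_2 ≅ Z^14.

Boundary ∂_1: C_1 → C_0 sends each edge [p,q] (with p < q) to q − p.
As a 7×21 matrix over Z this has rank 6, with invariant factors (1,1,1,1,1,1).

Boundary ∂_2: C_2 → C_1 acts by ∂[p,q,r] = [q,r] − [p,r] + [p,q]. For instance
  ∂AGJ = GJ − AJ + AG,
  ∂ABF = BF − AF + AB.
The 21×14 boundary matrix has rank 13 and Smith normal form diag(1,1,1,1,1,1,1,1,1,1,1,1,1).

Computing H_k = (kernel of ∂_k) / (image of ∂_{k+1}):

  H_0: rank C_0 − rank ∂_1 = 7 − 6 = 1, and the invariant factors of ∂_1 are all 1, so H_0 = Z.
  H_1: rank ker ∂_1 − rank ∂_2 = (21 − 6) − 13 = 2, and the invariant factors of ∂_2 are all 1, so H_1 = Z^2.
  H_2: rank ker ∂_2 − rank ∂_3 = (14 − 13) − 0 = 1, and there is no ∂_3, so H_2 = Z.

H_0 ≅ Z,  H_1 ≅ Z^2,  H_2 ≅ Z.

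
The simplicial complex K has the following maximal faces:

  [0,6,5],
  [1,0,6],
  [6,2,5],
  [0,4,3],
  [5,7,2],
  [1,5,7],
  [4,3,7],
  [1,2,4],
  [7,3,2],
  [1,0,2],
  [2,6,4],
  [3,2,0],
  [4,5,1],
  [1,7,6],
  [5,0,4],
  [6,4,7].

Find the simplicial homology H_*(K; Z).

K has 8 vertices, 24 edges, 16 triangles.
rank ∂_0 = 0, rank ∂_1 = 7 ⇒ b_0 = 8 − 0 − 7 = 1; all invariant factors of ∂_1 are 1 so no torsion. So H_0 = Z.
rank ∂_1 = 7, rank ∂_2 = 15 ⇒ b_1 = 24 − 7 − 15 = 2; all invariant factors of ∂_2 are 1 so no torsion. So H_1 = Z^2.
rank ∂_2 = 15, rank ∂_3 = 0 ⇒ b_2 = 16 − 15 − 0 = 1. So H_2 = Z.

H_0 = Z,  H_1 = Z^2,  H_2 = Z.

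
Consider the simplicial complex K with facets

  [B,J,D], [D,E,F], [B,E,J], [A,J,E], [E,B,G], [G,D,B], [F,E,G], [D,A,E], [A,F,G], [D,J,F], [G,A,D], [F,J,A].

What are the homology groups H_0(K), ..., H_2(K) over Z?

H_0 ≅ Z,  H_1 ≅ Z/2Z,  H_2 = 0.

Order the vertices as A < B < D < E < F < G < J. Listing each simplex with vertices in this order, K has dimension 2 with simplices:

  0-simplices (7): A, B, D, E, F, G, J
  1-simplices (18): AD, AE, AF, AG, AJ, BD, BE, BG, BJ, DE, DF, DG, DJ, EF, EG, EJ, FG, FJ
  2-simplices (12): ADE, ADG, AEJ, AFG, AFJ, BDG, BDJ, BEG, BEJ, DEF, DFJ, EFG

so the chain groups are C_0 ≅ Z^7, C_1 ≅ Z^18, C_2 ≅ Z^12.

Boundary ∂_1: C_1 → C_0 maps an edge to its endpoints' difference, ∂[p,q] = q − p. For instance
  ∂AE = E − A.
As a 7×18 matrix over Z this has rank 6, with invariant factors (1,1,1,1,1,1).

∂_2: C_2 → C_1 maps a triangle to the signed sum of its edges. For instance
  ∂ADG = DG − AG + AD,
  ∂BDJ = DJ − BJ + BD.
The 18×12 boundary matrix has rank 12 and Smith normal form diag(1,1,1,1,1,1,1,1,1,1,1,2).

Computing H_k = (kernel of ∂_k) / (image of ∂_{k+1}):

  H_0: rank C_0 − rank ∂_1 = 7 − 6 = 1, and the invariant factors of ∂_1 are all 1, so H_0 = Z.
  H_1: rank ker ∂_1 − rank ∂_2 = (18 − 6) − 12 = 0, and ∂_2 has invariant factor 2 > 1, so H_1 = Z/2Z.
  H_2: rank ker ∂_2 − rank ∂_3 = (12 − 12) − 0 = 0, and there is no ∂_3, so H_2 = 0.

(K is a triangulation of the real projective plane RP^2.)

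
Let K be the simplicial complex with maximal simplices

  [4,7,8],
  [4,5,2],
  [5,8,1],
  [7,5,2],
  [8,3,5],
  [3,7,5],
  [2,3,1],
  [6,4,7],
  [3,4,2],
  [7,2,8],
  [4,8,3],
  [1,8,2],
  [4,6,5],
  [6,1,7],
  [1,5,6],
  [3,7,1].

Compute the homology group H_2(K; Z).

H_2 = Z.

Fix the vertex order 1 < 2 < 3 < 4 < 5 < 6 < 7 < 8 and write every simplex with vertices in increasing order. Then dim K = 2 and the simplices of K are:

  0-simplices (8): [1], [2], [3], [4], [5], [6], [7], [8]
  1-simplices (24): (24 of them)
  2-simplices (16): [1,2,3], [1,2,8], [1,3,7], [1,5,6], [1,5,8], [1,6,7], [2,3,4], [2,4,5], [2,5,7], [2,7,8], [3,4,8], [3,5,7], [3,5,8], [4,5,6], [4,6,7], [4,7,8]

giving chain groups C_0 ≅ Z^8, C_1 ≅ Z^24, C_2 ≅ Z^16.

Boundary ∂_1: C_1 → C_0 sends each edge [p,q] (with p < q) to q − p. For instance
  ∂[4,8] = [8] − [4].
The resulting 8×24 matrix has rank 7, and its Smith normal form has invariant factors (1,1,1,1,1,1,1).

∂_2: C_2 → C_1 sends each 2-simplex [p,q,r] to [q,r] − [p,r] + [p,q]. For instance
  ∂[1,2,3] = [2,3] − [1,3] + [1,2],
  ∂[3,5,8] = [5,8] − [3,8] + [3,5].
This gives a 24×16 integer matrix of rank 15; reducing to Smith normal form yields diagonal entries (1,1,1,1,1,1,1,1,1,1,1,1,1,1,1).

Now H_k = ker ∂_k / im ∂_{k+1}, so:

  H_2: rank ker ∂_2 − rank ∂_3 = (16 − 15) − 0 = 1, and there is no ∂_3, so H_2 ≅ Z.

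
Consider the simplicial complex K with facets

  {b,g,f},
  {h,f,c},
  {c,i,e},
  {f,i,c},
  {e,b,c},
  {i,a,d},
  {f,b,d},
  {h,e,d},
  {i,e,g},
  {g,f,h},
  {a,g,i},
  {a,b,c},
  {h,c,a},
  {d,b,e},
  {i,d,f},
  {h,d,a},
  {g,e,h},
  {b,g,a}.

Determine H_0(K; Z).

Order the vertices as a < b < c < d < e < f < g < h < i. Listing each simplex with vertices in this order, K has dimension 2 with simplices:

  0-simplices (9): a, b, c, d, e, f, g, h, i
  1-simplices (27): ab, ac, ad, ag, ah, ai, bc, bd, be, bf, bg, ce, cf, ch, ci, de, df, dh, di, eg, eh, ei, fg, fh, fi, gh, gi
  2-simplices (18): abc, abg, ach, adh, adi, agi, bce, bde, bdf, bfg, cei, cfh, cfi, deh, dfi, egh, egi, fgh

so the chain groups are C_0 ≅ Z^9, C_1 ≅ Z^27, C_2 ≅ Z^18.

Boundary ∂_1: C_1 → C_0 sends each edge [p,q] (with p < q) to q − p. For instance
  ∂ei = i − e.
The resulting 9×27 matrix has rank 8, and its Smith normal form has invariant factors (1,1,1,1,1,1,1,1).

The boundary map ∂_2: C_2 → C_1 maps a triangle to the signed sum of its edges. For instance
  ∂cfh = fh − ch + cf,
  ∂dfi = fi − di + df.
This gives a 27×18 integer matrix of rank 17; reducing to Smith normal form yields diagonal entries (1,1,1,1,1,1,1,1,1,1,1,1,1,1,1,1,1).

Now H_k = ker ∂_k / im ∂_{k+1}, so:

  H_0: rank C_0 − rank ∂_1 = 9 − 8 = 1, and the invariant factors of ∂_1 are all 1, so H_0 = Z.

(K is a triangulation of the torus T^2.)

H_0 = Z.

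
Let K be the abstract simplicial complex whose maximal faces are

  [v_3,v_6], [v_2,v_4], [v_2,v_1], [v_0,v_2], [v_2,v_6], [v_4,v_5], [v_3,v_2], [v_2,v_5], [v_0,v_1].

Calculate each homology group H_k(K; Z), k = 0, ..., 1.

We work with the vertex ordering v_0 < v_1 < v_2 < v_3 < v_4 < v_5 < v_6. The simplices of K, each written with vertices in increasing order, are:

  0-simplices (7): [v_0], [v_1], [v_2], [v_3], [v_4], [v_5], [v_6]
  1-simplices (9): [v_0,v_1], [v_0,v_2], [v_1,v_2], [v_2,v_3], [v_2,v_4], [v_2,v_5], [v_2,v_6], [v_3,v_6], [v_4,v_5]

so the chain groups are C_0 ≅ Z^7, C_1 ≅ Z^9.

The boundary map ∂_1: C_1 → C_0 maps an edge to its endpoints' difference, ∂[p,q] = q − p. For instance
  ∂[v_2,v_6] = [v_6] − [v_2].
As a 7×9 matrix over Z this has rank 6, with invariant factors (1,1,1,1,1,1).

Now H_k = ker ∂_k / im ∂_{k+1}, so:

  H_0: rank C_0 − rank ∂_1 = 7 − 6 = 1, and the invariant factors of ∂_1 are all 1, so H_0 = Z.
  H_1: rank ker ∂_1 − rank ∂_2 = (9 − 6) − 0 = 3, and there is no ∂_2, so H_1 = Z^3.

H_0 ≅ Z,  H_1 ≅ Z^3.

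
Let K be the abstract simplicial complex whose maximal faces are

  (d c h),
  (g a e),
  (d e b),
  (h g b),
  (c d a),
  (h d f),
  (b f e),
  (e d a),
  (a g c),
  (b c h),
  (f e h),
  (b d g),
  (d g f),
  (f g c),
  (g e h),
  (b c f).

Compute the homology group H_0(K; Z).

H_0 ≅ Z.

Fix the vertex order a < b < c < d < e < f < g < h and write every simplex with vertices in increasing order. Then dim K = 2 and the simplices of K are:

  0-simplices (8): a, b, c, d, e, f, g, h
  1-simplices (24): ac, ad, ae, ag, bc, bd, be, bf, bg, bh, cd, cf, cg, ch, de, df, dg, dh, ef, eg, eh, fg, fh, gh
  2-simplices (16): acd, acg, ade, aeg, bcf, bch, bde, bdg, bef, bgh, cdh, cfg, dfg, dfh, efh, egh

giving chain groups C_0 ≅ Z^8, C_1 ≅ Z^24, C_2 ≅ Z^16.

∂_1: C_1 → C_0 maps an edge to its endpoints' difference, ∂[p,q] = q − p. For instance
  ∂df = f − d.
The resulting 8×24 matrix has rank 7, and its Smith normal form has invariant factors (1,1,1,1,1,1,1).

Boundary ∂_2: C_2 → C_1 sends each 2-simplex [p,q,r] to [q,r] − [p,r] + [p,q]. For instance
  ∂acd = cd − ad + ac,
  ∂egh = gh − eh + eg.
This gives a 24×16 integer matrix of rank 15; reducing to Smith normal form yields diagonal entries (1,1,1,1,1,1,1,1,1,1,1,1,1,1,1).

Reading off H_k = ker ∂_k / im ∂_{k+1}:

  H_0: rank C_0 − rank ∂_1 = 8 − 7 = 1, and the invariant factors of ∂_1 are all 1, so H_0 ≅ Z.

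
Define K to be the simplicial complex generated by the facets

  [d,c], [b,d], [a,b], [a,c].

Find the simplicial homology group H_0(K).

H_0 = Z.

Fix the vertex order a < b < c < d and write every simplex with vertices in increasing order. Then dim K = 1 and the simplices of K are:

  0-simplices (4): a, b, c, d
  1-simplices (4): ab, ac, bd, cd

Hence C_0 ≅ Z^4, C_1 ≅ Z^4.

The boundary map ∂_1: C_1 → C_0 is given by ∂[p,q] = [q] − [p]. For instance
  ∂ac = c − a.
The 4×4 boundary matrix has rank 3 and Smith normal form diag(1,1,1).

Now H_k = ker ∂_k / im ∂_{k+1}, so:

  H_0: rank C_0 − rank ∂_1 = 4 − 3 = 1, and the invariant factors of ∂_1 are all 1, so H_0 ≅ Z.

(K is a triangulation of the circle S^1.)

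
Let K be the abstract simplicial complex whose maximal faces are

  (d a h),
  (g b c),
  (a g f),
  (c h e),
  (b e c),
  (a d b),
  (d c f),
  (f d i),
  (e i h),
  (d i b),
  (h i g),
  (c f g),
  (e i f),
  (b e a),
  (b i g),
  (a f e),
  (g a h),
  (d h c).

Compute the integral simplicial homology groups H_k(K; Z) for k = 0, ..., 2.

H_0 = Z,  H_1 = Z^2,  H_2 = Z.

We work with the vertex ordering a < b < c < d < e < f < g < h < i. The simplices of K, each written with vertices in increasing order, are:

  0-simplices (9): a, b, c, d, e, f, g, h, i
  1-simplices (27): ab, ad, ae, af, ag, ah, bc, bd, be, bg, bi, cd, ce, cf, cg, ch, df, dh, di, ef, eh, ei, fg, fi, gh, gi, hi
  2-simplices (18): abd, abe, adh, aef, afg, agh, bce, bcg, bdi, bgi, cdf, cdh, ceh, cfg, dfi, efi, ehi, ghi

so the chain groups are C_0 ≅ Z^9, C_1 ≅ Z^27, C_2 ≅ Z^18.

The boundary map ∂_1: C_1 → C_0 maps an edge to its endpoints' difference, ∂[p,q] = q − p. For instance
  ∂ae = e − a.
The resulting 9×27 matrix has rank 8, and its Smith normal form has invariant factors (1,1,1,1,1,1,1,1).

∂_2: C_2 → C_1 sends each 2-simplex [p,q,r] to [q,r] − [p,r] + [p,q]. For instance
  ∂cfg = fg − cg + cf,
  ∂bgi = gi − bi + bg.
This gives a 27×18 integer matrix of rank 17; reducing to Smith normal form yields diagonal entries (1,1,1,1,1,1,1,1,1,1,1,1,1,1,1,1,1).

Now H_k = ker ∂_k / im ∂_{k+1}, so:

  H_0: rank C_0 − rank ∂_1 = 9 − 8 = 1, and the invariant factors of ∂_1 are all 1, so H_0 = Z.
  H_1: rank ker ∂_1 − rank ∂_2 = (27 − 8) − 17 = 2, and the invariant factors of ∂_2 are all 1, so H_1 = Z^2.
  H_2: rank ker ∂_2 − rank ∂_3 = (18 − 17) − 0 = 1, and there is no ∂_3, so H_2 = Z.

As a check, the Euler characteristic is 9 − 27 + 18 = 0, which agrees with 1 − 2 + 1 = 0.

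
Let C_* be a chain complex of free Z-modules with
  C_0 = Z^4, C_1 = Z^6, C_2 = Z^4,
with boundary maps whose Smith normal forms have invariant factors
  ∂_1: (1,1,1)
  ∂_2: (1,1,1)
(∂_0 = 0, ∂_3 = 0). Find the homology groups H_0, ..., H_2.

H_0: b_0 = 4 − 0 − 3 = 1; torsion from ∂_1 factors > 1: none. So H_0 ≅ Z.
H_1: b_1 = 6 − 3 − 3 = 0; torsion from ∂_2 factors > 1: none. So H_1 ≅ 0.
H_2: b_2 = 4 − 3 − 0 = 1; torsion from ∂_3 factors > 1: none. So H_2 ≅ Z.

H_0 ≅ Z,  H_1 = 0,  H_2 ≅ Z.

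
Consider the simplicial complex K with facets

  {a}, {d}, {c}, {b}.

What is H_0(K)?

Take the total order a < b < c < d on the vertex set. Then K (dimension 0) consists of the simplices:

  0-simplices (4): a, b, c, d

so the chain groups are C_0 ≅ Z^4.

From H_k ≅ ker(∂_k) / im(∂_{k+1}) we obtain:

  H_0: rank C_0 − rank ∂_1 = 4 − 0 = 4, and there is no ∂_1, so H_0 ≅ Z^4.

(K is a triangulation of a set of 4 points.)

H_0 ≅ Z^4.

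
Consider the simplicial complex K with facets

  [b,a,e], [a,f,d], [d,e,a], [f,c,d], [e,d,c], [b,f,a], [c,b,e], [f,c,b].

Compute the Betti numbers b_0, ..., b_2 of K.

Fix the vertex order a < b < c < d < e < f and write every simplex with vertices in increasing order. Then dim K = 2 and the simplices of K are:

  0-simplices (6): a, b, c, d, e, f
  1-simplices (12): ab, ad, ae, af, bc, be, bf, cd, ce, cf, de, df
  2-simplices (8): abe, abf, ade, adf, bce, bcf, cde, cdf

giving chain groups C_0 ≅ Z^6, C_1 ≅ Z^12, C_2 ≅ Z^8.

Boundary ∂_1: C_1 → C_0 maps an edge to its endpoints' difference, ∂[p,q] = q − p. For instance
  ∂de = e − d.
This gives a 6×12 integer matrix of rank 5; reducing to Smith normal form yields diagonal entries (1,1,1,1,1).

Boundary ∂_2: C_2 → C_1 maps a triangle to the signed sum of its edges. For instance
  ∂abe = be − ae + ab,
  ∂adf = df − af + ad.
This gives a 12×8 integer matrix of rank 7; reducing to Smith normal form yields diagonal entries (1,1,1,1,1,1,1).

Reading off H_k = ker ∂_k / im ∂_{k+1}:

  H_0: rank C_0 − rank ∂_1 = 6 − 5 = 1, and the invariant factors of ∂_1 are all 1, so H_0 ≅ Z.
  H_1: rank ker ∂_1 − rank ∂_2 = (12 − 5) − 7 = 0, and the invariant factors of ∂_2 are all 1, so H_1 ≅ 0.
  H_2: rank ker ∂_2 − rank ∂_3 = (8 − 7) − 0 = 1, and there is no ∂_3, so H_2 ≅ Z.

Hence the Betti numbers are b_0 = 1, b_1 = 0, b_2 = 1.

b_0 = 1, b_1 = 0, b_2 = 1.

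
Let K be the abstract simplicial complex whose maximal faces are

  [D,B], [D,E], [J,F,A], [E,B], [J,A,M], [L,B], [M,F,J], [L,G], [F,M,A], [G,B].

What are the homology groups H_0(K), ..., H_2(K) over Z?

H_0 ≅ Z^2,  H_1 ≅ Z^2,  H_2 ≅ Z.

We work with the vertex ordering A < B < D < E < F < G < J < L < M. The simplices of K, each written with vertices in increasing order, are:

  0-simplices (9): A, B, D, E, F, G, J, L, M
  1-simplices (12): AF, AJ, AM, BD, BE, BG, BL, DE, FJ, FM, GL, JM
  2-simplices (4): AFJ, AFM, AJM, FJM

giving chain groups C_0 ≅ Z^9, C_1 ≅ Z^12, C_2 ≅ Z^4.

The boundary map ∂_1: C_1 → C_0 is given by ∂[p,q] = [q] − [p]. For instance
  ∂JM = M − J.
As a 9×12 matrix over Z this has rank 7, with invariant factors (1,1,1,1,1,1,1).

Boundary ∂_2: C_2 → C_1 sends each 2-simplex [p,q,r] to [q,r] − [p,r] + [p,q]. For instance
  ∂AJM = JM − AM + AJ,
  ∂FJM = JM − FM + FJ.
This gives a 12×4 integer matrix of rank 3; reducing to Smith normal form yields diagonal entries (1,1,1).

Now H_k = ker ∂_k / im ∂_{k+1}, so:

  H_0: rank C_0 − rank ∂_1 = 9 − 7 = 2, and the invariant factors of ∂_1 are all 1, so H_0 ≅ Z^2.
  H_1: rank ker ∂_1 − rank ∂_2 = (12 − 7) − 3 = 2, and the invariant factors of ∂_2 are all 1, so H_1 ≅ Z^2.
  H_2: rank ker ∂_2 − rank ∂_3 = (4 − 3) − 0 = 1, and there is no ∂_3, so H_2 ≅ Z.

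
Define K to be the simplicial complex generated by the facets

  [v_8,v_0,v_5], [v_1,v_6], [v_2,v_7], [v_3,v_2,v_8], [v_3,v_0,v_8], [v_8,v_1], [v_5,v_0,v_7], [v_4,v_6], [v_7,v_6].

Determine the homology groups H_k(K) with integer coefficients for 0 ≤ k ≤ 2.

K has 9 vertices, 14 edges, 4 triangles.
rank ∂_0 = 0, rank ∂_1 = 8 ⇒ b_0 = 9 − 0 − 8 = 1; all invariant factors of ∂_1 are 1 so no torsion. So H_0 ≅ Z.
rank ∂_1 = 8, rank ∂_2 = 4 ⇒ b_1 = 14 − 8 − 4 = 2; all invariant factors of ∂_2 are 1 so no torsion. So H_1 ≅ Z^2.
rank ∂_2 = 4, rank ∂_3 = 0 ⇒ b_2 = 4 − 4 − 0 = 0. So H_2 ≅ 0.

H_0 ≅ Z,  H_1 ≅ Z^2,  H_2 = 0.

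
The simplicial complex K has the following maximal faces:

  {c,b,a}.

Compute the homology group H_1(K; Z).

We work with the vertex ordering a < b < c. The simplices of K, each written with vertices in increasing order, are:

  0-simplices (3): a, b, c
  1-simplices (3): ab, ac, bc
  2-simplices (1): abc

Hence C_0 ≅ Z^3, C_1 ≅ Z^3, C_2 ≅ Z^1.

Boundary ∂_1: C_1 → C_0 maps an edge to its endpoints' difference, ∂[p,q] = q − p. For instance
  ∂bc = c − b.
As a 3×3 matrix over Z this has rank 2, with invariant factors (1,1).

Boundary ∂_2: C_2 → C_1 sends each 2-simplex [p,q,r] to [q,r] − [p,r] + [p,q]. For instance
  ∂abc = bc − ac + ab.
This gives a 3×1 integer matrix of rank 1; reducing to Smith normal form yields diagonal entries (1).

Now H_k = ker ∂_k / im ∂_{k+1}, so:

  H_1: rank ker ∂_1 − rank ∂_2 = (3 − 2) − 1 = 0, and the invariant factors of ∂_2 are all 1, so H_1 ≅ 0.

H_1 = 0.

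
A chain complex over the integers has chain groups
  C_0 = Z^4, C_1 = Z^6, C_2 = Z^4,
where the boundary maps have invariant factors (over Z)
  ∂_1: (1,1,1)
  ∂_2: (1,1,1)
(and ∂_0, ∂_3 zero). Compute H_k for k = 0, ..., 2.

H_0: b_0 = 4 − 0 − 3 = 1; torsion from ∂_1 factors > 1: none. So H_0 = Z.
H_1: b_1 = 6 − 3 − 3 = 0; torsion from ∂_2 factors > 1: none. So H_1 = 0.
H_2: b_2 = 4 − 3 − 0 = 1; torsion from ∂_3 factors > 1: none. So H_2 = Z.

H_0 = Z,  H_1 = 0,  H_2 = Z.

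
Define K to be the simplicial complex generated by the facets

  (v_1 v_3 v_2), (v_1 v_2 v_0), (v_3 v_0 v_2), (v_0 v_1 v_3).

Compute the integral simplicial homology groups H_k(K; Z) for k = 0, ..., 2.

H_0 = Z,  H_1 = 0,  H_2 = Z.

We work with the vertex ordering v_0 < v_1 < v_2 < v_3. The simplices of K, each written with vertices in increasing order, are:

  0-simplices (4): [v_0], [v_1], [v_2], [v_3]
  1-simplices (6): [v_0,v_1], [v_0,v_2], [v_0,v_3], [v_1,v_2], [v_1,v_3], [v_2,v_3]
  2-simplices (4): [v_0,v_1,v_2], [v_0,v_1,v_3], [v_0,v_2,v_3], [v_1,v_2,v_3]

giving chain groups C_0 ≅ Z^4, C_1 ≅ Z^6, C_2 ≅ Z^4.

Boundary ∂_1: C_1 → C_0 is given by ∂[p,q] = [q] − [p].
As a 4×6 matrix over Z this has rank 3, with invariant factors (1,1,1).

Boundary ∂_2: C_2 → C_1 acts by ∂[p,q,r] = [q,r] − [p,r] + [p,q]. For instance
  ∂[v_0,v_1,v_3] = [v_1,v_3] − [v_0,v_3] + [v_0,v_1],
  ∂[v_1,v_2,v_3] = [v_2,v_3] − [v_1,v_3] + [v_1,v_2].
The resulting 6×4 matrix has rank 3, and its Smith normal form has invariant factors (1,1,1).

Reading off H_k = ker ∂_k / im ∂_{k+1}:

  H_0: rank C_0 − rank ∂_1 = 4 − 3 = 1, and the invariant factors of ∂_1 are all 1, so H_0 = Z.
  H_1: rank ker ∂_1 − rank ∂_2 = (6 − 3) − 3 = 0, and the invariant factors of ∂_2 are all 1, so H_1 = 0.
  H_2: rank ker ∂_2 − rank ∂_3 = (4 − 3) − 0 = 1, and there is no ∂_3, so H_2 = Z.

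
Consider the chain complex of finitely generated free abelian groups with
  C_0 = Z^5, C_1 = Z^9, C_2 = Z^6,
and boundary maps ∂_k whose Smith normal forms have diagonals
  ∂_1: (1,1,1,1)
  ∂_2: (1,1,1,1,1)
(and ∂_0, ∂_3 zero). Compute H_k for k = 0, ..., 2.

H_0: b_0 = 5 − 0 − 4 = 1; torsion from ∂_1 factors > 1: none. So H_0 = Z.
H_1: b_1 = 9 − 4 − 5 = 0; torsion from ∂_2 factors > 1: none. So H_1 = 0.
H_2: b_2 = 6 − 5 − 0 = 1; torsion from ∂_3 factors > 1: none. So H_2 = Z.

H_0 = Z,  H_1 = 0,  H_2 = Z.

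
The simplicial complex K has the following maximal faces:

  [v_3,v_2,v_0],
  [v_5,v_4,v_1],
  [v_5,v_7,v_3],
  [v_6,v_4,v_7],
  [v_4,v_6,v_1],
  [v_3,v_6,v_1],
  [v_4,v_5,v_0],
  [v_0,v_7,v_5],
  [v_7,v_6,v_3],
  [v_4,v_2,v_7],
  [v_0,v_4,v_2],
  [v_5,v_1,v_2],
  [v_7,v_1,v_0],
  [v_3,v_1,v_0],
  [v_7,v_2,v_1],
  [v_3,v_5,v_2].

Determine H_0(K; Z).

H_0 ≅ Z.

Take the total order v_0 < v_1 < v_2 < v_3 < v_4 < v_5 < v_6 < v_7 on the vertex set. Then K (dimension 2) consists of the simplices:

  0-simplices (8): [v_0], [v_1], [v_2], [v_3], [v_4], [v_5], [v_6], [v_7]
  1-simplices (24): (24 of them)
  2-simplices (16): (16 of them)

Hence C_0 ≅ Z^8, C_1 ≅ Z^24, C_2 ≅ Z^16.

∂_1: C_1 → C_0 sends each edge [p,q] (with p < q) to q − p.
The 8×24 boundary matrix has rank 7 and Smith normal form diag(1,1,1,1,1,1,1).

Boundary ∂_2: C_2 → C_1 acts by ∂[p,q,r] = [q,r] − [p,r] + [p,q]. For instance
  ∂[v_1,v_4,v_5] = [v_4,v_5] − [v_1,v_5] + [v_1,v_4],
  ∂[v_4,v_6,v_7] = [v_6,v_7] − [v_4,v_7] + [v_4,v_6].
As a 24×16 matrix over Z this has rank 15, with invariant factors (1,1,1,1,1,1,1,1,1,1,1,1,1,1,1).

From H_k ≅ ker(∂_k) / im(∂_{k+1}) we obtain:

  H_0: rank C_0 − rank ∂_1 = 8 − 7 = 1, and the invariant factors of ∂_1 are all 1, so H_0 = Z.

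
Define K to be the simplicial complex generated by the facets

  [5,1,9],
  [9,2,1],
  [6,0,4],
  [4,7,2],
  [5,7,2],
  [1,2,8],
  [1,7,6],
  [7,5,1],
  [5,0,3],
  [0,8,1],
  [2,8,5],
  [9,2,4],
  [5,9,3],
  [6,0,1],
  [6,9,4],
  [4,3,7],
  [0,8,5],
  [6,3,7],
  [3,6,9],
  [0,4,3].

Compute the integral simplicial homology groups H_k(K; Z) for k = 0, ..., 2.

H_0 ≅ Z,  H_1 ≅ Z ⊕ Z/2,  H_2 = 0.

Take the total order 0 < 1 < 2 < 3 < 4 < 5 < 6 < 7 < 8 < 9 on the vertex set. Then K (dimension 2) consists of the simplices:

  0-simplices (10): [0], [1], [2], [3], [4], [5], [6], [7], [8], [9]
  1-simplices (30): (30 of them)
  2-simplices (20): (20 of them)

so the chain groups are C_0 ≅ Z^10, C_1 ≅ Z^30, C_2 ≅ Z^20.

∂_1: C_1 → C_0 is given by ∂[p,q] = [q] − [p].
The 10×30 boundary matrix has rank 9 and Smith normal form diag(1,1,1,1,1,1,1,1,1).

Boundary ∂_2: C_2 → C_1 sends each 2-simplex [p,q,r] to [q,r] − [p,r] + [p,q]. For instance
  ∂[2,4,9] = [4,9] − [2,9] + [2,4],
  ∂[4,6,9] = [6,9] − [4,9] + [4,6].
The resulting 30×20 matrix has rank 20, and its Smith normal form has invariant factors (1,1,1,1,1,1,1,1,1,1,1,1,1,1,1,1,1,1,1,2).

Computing H_k = (kernel of ∂_k) / (image of ∂_{k+1}):

  H_0: rank C_0 − rank ∂_1 = 10 − 9 = 1, and the invariant factors of ∂_1 are all 1, so H_0 = Z.
  H_1: rank ker ∂_1 − rank ∂_2 = (30 − 9) − 20 = 1, and ∂_2 has invariant factor 2 > 1, so H_1 = Z ⊕ Z/2.
  H_2: rank ker ∂_2 − rank ∂_3 = (20 − 20) − 0 = 0, and there is no ∂_3, so H_2 = 0.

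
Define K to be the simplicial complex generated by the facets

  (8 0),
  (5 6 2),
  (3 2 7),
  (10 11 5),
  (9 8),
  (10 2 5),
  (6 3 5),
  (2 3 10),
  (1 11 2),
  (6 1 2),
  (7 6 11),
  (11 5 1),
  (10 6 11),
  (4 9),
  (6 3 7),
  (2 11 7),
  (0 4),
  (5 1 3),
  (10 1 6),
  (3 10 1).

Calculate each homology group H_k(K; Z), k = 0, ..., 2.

We work with the vertex ordering 0 < 1 < 2 < 3 < 4 < 5 < 6 < 7 < 8 < 9 < 10 < 11. The simplices of K, each written with vertices in increasing order, are:

  0-simplices (12): [0], [1], [2], [3], [4], [5], [6], [7], [8], [9], [10], [11]
  1-simplices (28): (28 of them)
  2-simplices (16): [1,2,6], [1,2,11], [1,3,5], [1,3,10], [1,5,11], [1,6,10], [2,3,7], [2,3,10], [2,5,6], [2,5,10], [2,7,11], [3,5,6], [3,6,7], [5,10,11], [6,7,11], [6,10,11]

so the chain groups are C_0 ≅ Z^12, C_1 ≅ Z^28, C_2 ≅ Z^16.

Boundary ∂_1: C_1 → C_0 maps an edge to its endpoints' difference, ∂[p,q] = q − p. For instance
  ∂[5,10] = [10] − [5].
This gives a 12×28 integer matrix of rank 10; reducing to Smith normal form yields diagonal entries (1,1,1,1,1,1,1,1,1,1).

∂_2: C_2 → C_1 acts by ∂[p,q,r] = [q,r] − [p,r] + [p,q]. For instance
  ∂[3,5,6] = [5,6] − [3,6] + [3,5],
  ∂[2,3,10] = [3,10] − [2,10] + [2,3].
As a 28×16 matrix over Z this has rank 15, with invariant factors (1,1,1,1,1,1,1,1,1,1,1,1,1,1,1).

Now H_k = ker ∂_k / im ∂_{k+1}, so:

  H_0: rank C_0 − rank ∂_1 = 12 − 10 = 2, and the invariant factors of ∂_1 are all 1, so H_0 ≅ Z^2.
  H_1: rank ker ∂_1 − rank ∂_2 = (28 − 10) − 15 = 3, and the invariant factors of ∂_2 are all 1, so H_1 ≅ Z^3.
  H_2: rank ker ∂_2 − rank ∂_3 = (16 − 15) − 0 = 1, and there is no ∂_3, so H_2 ≅ Z.

As a check, the Euler characteristic is 12 − 28 + 16 = 0, which agrees with 2 − 3 + 1 = 0.

H_0 ≅ Z^2,  H_1 ≅ Z^3,  H_2 ≅ Z.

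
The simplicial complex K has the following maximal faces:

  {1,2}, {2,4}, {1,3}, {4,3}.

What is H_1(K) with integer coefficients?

H_1 ≅ Z.

We work with the vertex ordering 1 < 2 < 3 < 4. The simplices of K, each written with vertices in increasing order, are:

  0-simplices (4): [1], [2], [3], [4]
  1-simplices (4): [1,2], [1,3], [2,4], [3,4]

giving chain groups C_0 ≅ Z^4, C_1 ≅ Z^4.

Boundary ∂_1: C_1 → C_0 maps an edge to its endpoints' difference, ∂[p,q] = q − p. For instance
  ∂[1,2] = [2] − [1].
The 4×4 boundary matrix has rank 3 and Smith normal form diag(1,1,1).

Reading off H_k = ker ∂_k / im ∂_{k+1}:

  H_1: rank ker ∂_1 − rank ∂_2 = (4 − 3) − 0 = 1, and there is no ∂_2, so H_1 ≅ Z.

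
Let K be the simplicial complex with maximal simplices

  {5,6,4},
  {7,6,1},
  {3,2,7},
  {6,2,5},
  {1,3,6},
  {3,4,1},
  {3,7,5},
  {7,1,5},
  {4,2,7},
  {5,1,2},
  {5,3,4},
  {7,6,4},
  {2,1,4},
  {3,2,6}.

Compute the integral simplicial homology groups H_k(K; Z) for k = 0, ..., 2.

Fix the vertex order 1 < 2 < 3 < 4 < 5 < 6 < 7 and write every simplex with vertices in increasing order. Then dim K = 2 and the simplices of K are:

  0-simplices (7): [1], [2], [3], [4], [5], [6], [7]
  1-simplices (21): [1,2], [1,3], [1,4], [1,5], [1,6], [1,7], [2,3], [2,4], [2,5], [2,6], [2,7], [3,4], [3,5], [3,6], [3,7], [4,5], [4,6], [4,7], [5,6], [5,7], [6,7]
  2-simplices (14): [1,2,4], [1,2,5], [1,3,4], [1,3,6], [1,5,7], [1,6,7], [2,3,6], [2,3,7], [2,4,7], [2,5,6], [3,4,5], [3,5,7], [4,5,6], [4,6,7]

Hence C_0 ≅ Z^7, C_1 ≅ Z^21, C_2 ≅ Z^14.

Boundary ∂_1: C_1 → C_0 maps an edge to its endpoints' difference, ∂[p,q] = q − p.
This gives a 7×21 integer matrix of rank 6; reducing to Smith normal form yields diagonal entries (1,1,1,1,1,1).

Boundary ∂_2: C_2 → C_1 acts by ∂[p,q,r] = [q,r] − [p,r] + [p,q]. For instance
  ∂[1,5,7] = [5,7] − [1,7] + [1,5],
  ∂[4,6,7] = [6,7] − [4,7] + [4,6].
As a 21×14 matrix over Z this has rank 13, with invariant factors (1,1,1,1,1,1,1,1,1,1,1,1,1).

Reading off H_k = ker ∂_k / im ∂_{k+1}:

  H_0: rank C_0 − rank ∂_1 = 7 − 6 = 1, and the invariant factors of ∂_1 are all 1, so H_0 ≅ Z.
  H_1: rank ker ∂_1 − rank ∂_2 = (21 − 6) − 13 = 2, and the invariant factors of ∂_2 are all 1, so H_1 ≅ Z^2.
  H_2: rank ker ∂_2 − rank ∂_3 = (14 − 13) − 0 = 1, and there is no ∂_3, so H_2 ≅ Z.

H_0 = Z,  H_1 = Z^2,  H_2 = Z.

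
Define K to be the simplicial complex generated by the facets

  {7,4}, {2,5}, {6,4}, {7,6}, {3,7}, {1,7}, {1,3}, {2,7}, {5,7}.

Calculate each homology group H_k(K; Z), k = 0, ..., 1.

We work with the vertex ordering 1 < 2 < 3 < 4 < 5 < 6 < 7. The simplices of K, each written with vertices in increasing order, are:

  0-simplices (7): [1], [2], [3], [4], [5], [6], [7]
  1-simplices (9): [1,3], [1,7], [2,5], [2,7], [3,7], [4,6], [4,7], [5,7], [6,7]

Hence C_0 ≅ Z^7, C_1 ≅ Z^9.

Boundary ∂_1: C_1 → C_0 maps an edge to its endpoints' difference, ∂[p,q] = q − p. For instance
  ∂[2,7] = [7] − [2].
The resulting 7×9 matrix has rank 6, and its Smith normal form has invariant factors (1,1,1,1,1,1).

From H_k ≅ ker(∂_k) / im(∂_{k+1}) we obtain:

  H_0: rank C_0 − rank ∂_1 = 7 − 6 = 1, and the invariant factors of ∂_1 are all 1, so H_0 ≅ Z.
  H_1: rank ker ∂_1 − rank ∂_2 = (9 − 6) − 0 = 3, and there is no ∂_2, so H_1 ≅ Z^3.

As a check, the Euler characteristic is 7 − 9 = -2, which agrees with 1 − 3 = -2.

H_0 = Z,  H_1 = Z^3.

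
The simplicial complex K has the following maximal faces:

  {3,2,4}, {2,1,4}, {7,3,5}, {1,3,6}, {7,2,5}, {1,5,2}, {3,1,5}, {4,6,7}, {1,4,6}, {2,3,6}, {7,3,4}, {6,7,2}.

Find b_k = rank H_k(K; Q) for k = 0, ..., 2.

b_0 = 1, b_1 = 0, b_2 = 0.

We work with the vertex ordering 1 < 2 < 3 < 4 < 5 < 6 < 7. The simplices of K, each written with vertices in increasing order, are:

  0-simplices (7): [1], [2], [3], [4], [5], [6], [7]
  1-simplices (18): [1,2], [1,3], [1,4], [1,5], [1,6], [2,3], [2,4], [2,5], [2,6], [2,7], [3,4], [3,5], [3,6], [3,7], [4,6], [4,7], [5,7], [6,7]
  2-simplices (12): [1,2,4], [1,2,5], [1,3,5], [1,3,6], [1,4,6], [2,3,4], [2,3,6], [2,5,7], [2,6,7], [3,4,7], [3,5,7], [4,6,7]

Hence C_0 ≅ Z^7, C_1 ≅ Z^18, C_2 ≅ Z^12.

The boundary map ∂_1: C_1 → C_0 is given by ∂[p,q] = [q] − [p].
As a 7×18 matrix over Z this has rank 6, with invariant factors (1,1,1,1,1,1).

∂_2: C_2 → C_1 maps a triangle to the signed sum of its edges. For instance
  ∂[1,2,4] = [2,4] − [1,4] + [1,2],
  ∂[3,4,7] = [4,7] − [3,7] + [3,4].
This gives a 18×12 integer matrix of rank 12; reducing to Smith normal form yields diagonal entries (1,1,1,1,1,1,1,1,1,1,1,2).

From H_k ≅ ker(∂_k) / im(∂_{k+1}) we obtain:

  H_0: rank C_0 − rank ∂_1 = 7 − 6 = 1, and the invariant factors of ∂_1 are all 1, so H_0 ≅ Z.
  H_1: rank ker ∂_1 − rank ∂_2 = (18 − 6) − 12 = 0, and ∂_2 has invariant factor 2 > 1, so H_1 ≅ Z/2Z.
  H_2: rank ker ∂_2 − rank ∂_3 = (12 − 12) − 0 = 0, and there is no ∂_3, so H_2 ≅ 0.

(K is a triangulation of the real projective plane RP^2.)

Hence the Betti numbers are b_0 = 1, b_1 = 0, b_2 = 0.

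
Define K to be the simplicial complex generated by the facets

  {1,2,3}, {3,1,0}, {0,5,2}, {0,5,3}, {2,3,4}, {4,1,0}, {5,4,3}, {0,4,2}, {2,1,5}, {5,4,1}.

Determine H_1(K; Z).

We work with the vertex ordering 0 < 1 < 2 < 3 < 4 < 5. The simplices of K, each written with vertices in increasing order, are:

  0-simplices (6): [0], [1], [2], [3], [4], [5]
  1-simplices (15): [0,1], [0,2], [0,3], [0,4], [0,5], [1,2], [1,3], [1,4], [1,5], [2,3], [2,4], [2,5], [3,4], [3,5], [4,5]
  2-simplices (10): [0,1,3], [0,1,4], [0,2,4], [0,2,5], [0,3,5], [1,2,3], [1,2,5], [1,4,5], [2,3,4], [3,4,5]

Hence C_0 ≅ Z^6, C_1 ≅ Z^15, C_2 ≅ Z^10.

The boundary map ∂_1: C_1 → C_0 sends each edge [p,q] (with p < q) to q − p. For instance
  ∂[1,2] = [2] − [1].
The resulting 6×15 matrix has rank 5, and its Smith normal form has invariant factors (1,1,1,1,1).

Boundary ∂_2: C_2 → C_1 maps a triangle to the signed sum of its edges. For instance
  ∂[0,2,4] = [2,4] − [0,4] + [0,2],
  ∂[0,3,5] = [3,5] − [0,5] + [0,3].
This gives a 15×10 integer matrix of rank 10; reducing to Smith normal form yields diagonal entries (1,1,1,1,1,1,1,1,1,2).

From H_k ≅ ker(∂_k) / im(∂_{k+1}) we obtain:

  H_1: rank ker ∂_1 − rank ∂_2 = (15 − 5) − 10 = 0, and ∂_2 has invariant factor 2 > 1, so H_1 ≅ Z_2.

(K is a triangulation of the real projective plane RP^2.)

H_1 = Z_2.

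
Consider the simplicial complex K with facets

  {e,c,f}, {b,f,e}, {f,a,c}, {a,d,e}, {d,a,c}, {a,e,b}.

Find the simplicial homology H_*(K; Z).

Fix the vertex order a < b < c < d < e < f and write every simplex with vertices in increasing order. Then dim K = 2 and the simplices of K are:

  0-simplices (6): a, b, c, d, e, f
  1-simplices (12): ab, ac, ad, ae, af, be, bf, cd, ce, cf, de, ef
  2-simplices (6): abe, acd, acf, ade, bef, cef

so the chain groups are C_0 ≅ Z^6, C_1 ≅ Z^12, C_2 ≅ Z^6.

∂_1: C_1 → C_0 sends each edge [p,q] (with p < q) to q − p.
This gives a 6×12 integer matrix of rank 5; reducing to Smith normal form yields diagonal entries (1,1,1,1,1).

The boundary map ∂_2: C_2 → C_1 sends each 2-simplex [p,q,r] to [q,r] − [p,r] + [p,q]. For instance
  ∂cef = ef − cf + ce,
  ∂bef = ef − bf + be.
As a 12×6 matrix over Z this has rank 6, with invariant factors (1,1,1,1,1,1).

Computing H_k = (kernel of ∂_k) / (image of ∂_{k+1}):

  H_0: rank C_0 − rank ∂_1 = 6 − 5 = 1, and the invariant factors of ∂_1 are all 1, so H_0 = Z.
  H_1: rank ker ∂_1 − rank ∂_2 = (12 − 5) − 6 = 1, and the invariant factors of ∂_2 are all 1, so H_1 = Z.
  H_2: rank ker ∂_2 − rank ∂_3 = (6 − 6) − 0 = 0, and there is no ∂_3, so H_2 = 0.

(K is a triangulation of the cylinder S^1 x I.)

H_0 ≅ Z,  H_1 ≅ Z,  H_2 = 0.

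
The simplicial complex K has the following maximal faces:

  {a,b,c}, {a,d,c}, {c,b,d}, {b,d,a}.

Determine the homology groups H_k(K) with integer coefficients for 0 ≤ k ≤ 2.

H_0 = Z,  H_1 = 0,  H_2 = Z.

K has 4 vertices, 6 edges, 4 triangles.
rank ∂_0 = 0, rank ∂_1 = 3 ⇒ b_0 = 4 − 0 − 3 = 1; all invariant factors of ∂_1 are 1 so no torsion. So H_0 = Z.
rank ∂_1 = 3, rank ∂_2 = 3 ⇒ b_1 = 6 − 3 − 3 = 0; all invariant factors of ∂_2 are 1 so no torsion. So H_1 = 0.
rank ∂_2 = 3, rank ∂_3 = 0 ⇒ b_2 = 4 − 3 − 0 = 1. So H_2 = Z.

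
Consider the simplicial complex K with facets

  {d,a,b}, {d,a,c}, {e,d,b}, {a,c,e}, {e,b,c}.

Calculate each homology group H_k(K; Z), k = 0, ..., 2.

H_0 ≅ Z,  H_1 ≅ Z,  H_2 = 0.

Order the vertices as a < b < c < d < e. Listing each simplex with vertices in this order, K has dimension 2 with simplices:

  0-simplices (5): a, b, c, d, e
  1-simplices (10): ab, ac, ad, ae, bc, bd, be, cd, ce, de
  2-simplices (5): abd, acd, ace, bce, bde

so the chain groups are C_0 ≅ Z^5, C_1 ≅ Z^10, C_2 ≅ Z^5.

Boundary ∂_1: C_1 → C_0 maps an edge to its endpoints' difference, ∂[p,q] = q − p. For instance
  ∂be = e − b.
The resulting 5×10 matrix has rank 4, and its Smith normal form has invariant factors (1,1,1,1).

The boundary map ∂_2: C_2 → C_1 sends each 2-simplex [p,q,r] to [q,r] − [p,r] + [p,q]. For instance
  ∂bde = de − be + bd,
  ∂acd = cd − ad + ac.
This gives a 10×5 integer matrix of rank 5; reducing to Smith normal form yields diagonal entries (1,1,1,1,1).

Reading off H_k = ker ∂_k / im ∂_{k+1}:

  H_0: rank C_0 − rank ∂_1 = 5 − 4 = 1, and the invariant factors of ∂_1 are all 1, so H_0 ≅ Z.
  H_1: rank ker ∂_1 − rank ∂_2 = (10 − 4) − 5 = 1, and the invariant factors of ∂_2 are all 1, so H_1 ≅ Z.
  H_2: rank ker ∂_2 − rank ∂_3 = (5 − 5) − 0 = 0, and there is no ∂_3, so H_2 ≅ 0.

As a check, the Euler characteristic is 5 − 10 + 5 = 0, which agrees with 1 − 1 + 0 = 0.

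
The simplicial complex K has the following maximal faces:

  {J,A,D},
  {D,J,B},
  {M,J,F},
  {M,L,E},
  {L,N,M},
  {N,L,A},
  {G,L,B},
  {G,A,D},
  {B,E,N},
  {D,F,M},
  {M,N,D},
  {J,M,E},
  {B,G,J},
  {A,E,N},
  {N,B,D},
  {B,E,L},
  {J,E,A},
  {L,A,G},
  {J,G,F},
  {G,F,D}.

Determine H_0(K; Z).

H_0 ≅ Z.

Order the vertices as A < B < D < E < F < G < J < L < M < N. Listing each simplex with vertices in this order, K has dimension 2 with simplices:

  0-simplices (10): A, B, D, E, F, G, J, L, M, N
  1-simplices (30): AD, AE, AG, AJ, AL, AN, BD, BE, BG, BJ, BL, BN, DF, DG, DJ, DM, DN, EJ, EL, EM, EN, FG, FJ, FM, GJ, GL, JM, LM, LN, MN
  2-simplices (20): ADG, ADJ, AEJ, AEN, AGL, ALN, BDJ, BDN, BEL, BEN, BGJ, BGL, DFG, DFM, DMN, EJM, ELM, FGJ, FJM, LMN

so the chain groups are C_0 ≅ Z^10, C_1 ≅ Z^30, C_2 ≅ Z^20.

The boundary map ∂_1: C_1 → C_0 is given by ∂[p,q] = [q] − [p]. For instance
  ∂MN = N − M.
The 10×30 boundary matrix has rank 9 and Smith normal form diag(1,1,1,1,1,1,1,1,1).

∂_2: C_2 → C_1 maps a triangle to the signed sum of its edges. For instance
  ∂ALN = LN − AN + AL,
  ∂BGJ = GJ − BJ + BG.
As a 30×20 matrix over Z this has rank 20, with invariant factors (1,1,1,1,1,1,1,1,1,1,1,1,1,1,1,1,1,1,1,2).

From H_k ≅ ker(∂_k) / im(∂_{k+1}) we obtain:

  H_0: rank C_0 − rank ∂_1 = 10 − 9 = 1, and the invariant factors of ∂_1 are all 1, so H_0 = Z.

(K is a triangulation of the Klein bottle.)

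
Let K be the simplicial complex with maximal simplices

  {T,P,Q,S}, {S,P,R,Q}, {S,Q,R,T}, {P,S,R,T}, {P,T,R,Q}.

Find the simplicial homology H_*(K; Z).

H_0 ≅ Z,  H_1 = 0,  H_2 = 0,  H_3 ≅ Z.

We work with the vertex ordering P < Q < R < S < T. The simplices of K, each written with vertices in increasing order, are:

  0-simplices (5): P, Q, R, S, T
  1-simplices (10): PQ, PR, PS, PT, QR, QS, QT, RS, RT, ST
  2-simplices (10): PQR, PQS, PQT, PRS, PRT, PST, QRS, QRT, QST, RST
  3-simplices (5): PQRS, PQRT, PQST, PRST, QRST

giving chain groups C_0 ≅ Z^5, C_1 ≅ Z^10, C_2 ≅ Z^10, C_3 ≅ Z^5.

The boundary map ∂_1: C_1 → C_0 is given by ∂[p,q] = [q] − [p]. For instance
  ∂PS = S − P.
This gives a 5×10 integer matrix of rank 4; reducing to Smith normal form yields diagonal entries (1,1,1,1).

∂_2: C_2 → C_1 maps a triangle to the signed sum of its edges. For instance
  ∂PRS = RS − PS + PR,
  ∂PST = ST − PT + PS.
The resulting 10×10 matrix has rank 6, and its Smith normal form has invariant factors (1,1,1,1,1,1).

∂_3: C_3 → C_2 sends each 3-simplex σ to the alternating sum Σ_i (−1)^i (σ with its i-th vertex removed). For instance
  ∂QRST = RST − QST + QRT − QRS,
  ∂PQRT = QRT − PRT + PQT − PQR.
This gives a 10×5 integer matrix of rank 4; reducing to Smith normal form yields diagonal entries (1,1,1,1).

Computing H_k = (kernel of ∂_k) / (image of ∂_{k+1}):

  H_0: rank C_0 − rank ∂_1 = 5 − 4 = 1, and the invariant factors of ∂_1 are all 1, so H_0 ≅ Z.
  H_1: rank ker ∂_1 − rank ∂_2 = (10 − 4) − 6 = 0, and the invariant factors of ∂_2 are all 1, so H_1 ≅ 0.
  H_2: rank ker ∂_2 − rank ∂_3 = (10 − 6) − 4 = 0, and the invariant factors of ∂_3 are all 1, so H_2 ≅ 0.
  H_3: rank ker ∂_3 − rank ∂_4 = (5 − 4) − 0 = 1, and there is no ∂_4, so H_3 ≅ Z.

As a check, the Euler characteristic is 5 − 10 + 10 − 5 = 0, which agrees with 1 − 0 + 0 − 1 = 0.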